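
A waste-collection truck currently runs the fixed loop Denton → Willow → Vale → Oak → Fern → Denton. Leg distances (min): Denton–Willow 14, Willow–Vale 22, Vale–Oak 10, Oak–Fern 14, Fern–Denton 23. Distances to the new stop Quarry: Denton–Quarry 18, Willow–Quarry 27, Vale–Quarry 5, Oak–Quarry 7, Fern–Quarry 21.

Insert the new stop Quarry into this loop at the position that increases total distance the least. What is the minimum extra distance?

Minimum extra distance: 2 min, inserting Quarry between Vale and Oak.

Insertion cost between consecutive stops i–j is d(i,Quarry) + d(Quarry,j) − d(i,j):
  between Denton and Willow: 18 + 27 − 14 = 31
  between Willow and Vale: 27 + 5 − 22 = 10
  between Vale and Oak: 5 + 7 − 10 = 2
  between Oak and Fern: 7 + 21 − 14 = 14
  between Fern and Denton: 21 + 18 − 23 = 16
Cheapest insertion is between Vale and Oak, adding 2.
New total = 83 + 2 = 85.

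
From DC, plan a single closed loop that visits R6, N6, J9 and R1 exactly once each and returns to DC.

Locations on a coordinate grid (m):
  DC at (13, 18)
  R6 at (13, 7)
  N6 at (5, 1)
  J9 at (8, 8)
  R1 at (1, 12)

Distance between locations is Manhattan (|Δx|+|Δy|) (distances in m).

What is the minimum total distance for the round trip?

With 4 stops there are 4!/2 = 12 distinct round trips (a route and its reverse cost the same).
DC → R6 → N6 → J9 → R1 → DC: 11+14+10+11+18 = 64
DC → R6 → N6 → R1 → J9 → DC: 11+14+15+11+15 = 66
DC → R6 → J9 → N6 → R1 → DC: 11+6+10+15+18 = 60
DC → R6 → J9 → R1 → N6 → DC: 11+6+11+15+25 = 68
DC → R6 → R1 → N6 → J9 → DC: 11+17+15+10+15 = 68
DC → R6 → R1 → J9 → N6 → DC: 11+17+11+10+25 = 74
DC → N6 → R6 → J9 → R1 → DC: 25+14+6+11+18 = 74
DC → N6 → R6 → R1 → J9 → DC: 25+14+17+11+15 = 82
DC → N6 → J9 → R6 → R1 → DC: 25+10+6+17+18 = 76
DC → N6 → R1 → R6 → J9 → DC: 25+15+17+6+15 = 78
DC → J9 → R6 → N6 → R1 → DC: 15+6+14+15+18 = 68
DC → J9 → N6 → R6 → R1 → DC: 15+10+14+17+18 = 74
The minimum is 60.
One optimal route: DC → R6 → J9 → N6 → R1 → DC (or its reverse).

60 m — the shortest possible round trip.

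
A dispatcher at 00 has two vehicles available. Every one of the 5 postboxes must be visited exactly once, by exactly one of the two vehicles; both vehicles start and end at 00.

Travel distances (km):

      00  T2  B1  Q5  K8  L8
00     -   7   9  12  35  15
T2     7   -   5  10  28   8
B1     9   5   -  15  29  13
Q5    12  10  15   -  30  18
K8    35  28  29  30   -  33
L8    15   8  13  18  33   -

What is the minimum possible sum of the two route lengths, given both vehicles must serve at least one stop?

Minimum combined distance: 108 km.

Try each way of splitting the stops between the two vehicles (each non-empty) and, for each split, find the best tour for each vehicle:
  {T2} + {B1, Q5, K8, L8}: 14 + 97 = 111
  {B1} + {T2, Q5, K8, L8}: 18 + 90 = 108
  {T2, B1} + {Q5, K8, L8}: 21 + 90 = 111
  {Q5} + {T2, B1, K8, L8}: 24 + 86 = 110
  {T2, Q5} + {B1, K8, L8}: 29 + 86 = 115
  {B1, Q5} + {T2, K8, L8}: 36 + 83 = 119
  … (15 splits in total)
Best: vehicle 1 00 → B1 → 00 = 18; vehicle 2 00 → T2 → L8 → K8 → Q5 → 00 = 90; combined 108.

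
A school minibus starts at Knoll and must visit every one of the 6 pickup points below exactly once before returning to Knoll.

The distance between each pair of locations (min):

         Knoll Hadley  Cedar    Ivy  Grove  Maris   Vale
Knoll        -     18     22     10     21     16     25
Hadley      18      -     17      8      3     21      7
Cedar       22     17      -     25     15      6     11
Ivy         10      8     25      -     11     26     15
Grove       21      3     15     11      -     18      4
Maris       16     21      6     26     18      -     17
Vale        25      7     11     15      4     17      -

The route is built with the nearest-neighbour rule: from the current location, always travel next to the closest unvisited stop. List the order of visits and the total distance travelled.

From Knoll: distances to unvisited — Ivy=10, Maris=16, Hadley=18, Grove=21, Cedar=22, Vale=25. Nearest is Ivy (10).
From Ivy: distances to unvisited — Hadley=8, Grove=11, Vale=15, Cedar=25, Maris=26. Nearest is Hadley (8).
From Hadley: distances to unvisited — Grove=3, Vale=7, Cedar=17, Maris=21. Nearest is Grove (3).
From Grove: distances to unvisited — Vale=4, Cedar=15, Maris=18. Nearest is Vale (4).
From Vale: distances to unvisited — Cedar=11, Maris=17. Nearest is Cedar (11).
From Cedar: distances to unvisited — Maris=6. Nearest is Maris (6).
Return Maris→Knoll: 16.
Total = 10 + 8 + 3 + 4 + 11 + 6 + 16 = 58.

Total distance 58 min via the nearest-neighbour route Knoll → Ivy → Hadley → Grove → Vale → Cedar → Maris → Knoll.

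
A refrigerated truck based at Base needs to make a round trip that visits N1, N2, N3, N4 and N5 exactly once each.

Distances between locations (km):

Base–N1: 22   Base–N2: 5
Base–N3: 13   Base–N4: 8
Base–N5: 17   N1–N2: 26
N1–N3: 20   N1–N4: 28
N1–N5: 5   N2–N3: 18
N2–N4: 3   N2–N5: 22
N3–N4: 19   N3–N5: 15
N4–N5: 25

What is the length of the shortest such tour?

With 5 stops there are 5!/2 = 60 distinct round trips (a route and its reverse cost the same).
Base-N1-N2-N3-N4-N5-Base: 22+26+18+19+25+17 = 127
Base-N1-N2-N3-N5-N4-Base: 22+26+18+15+25+8 = 114
Base-N1-N2-N4-N3-N5-Base: 22+26+3+19+15+17 = 102
Base-N1-N2-N4-N5-N3-Base: 22+26+3+25+15+13 = 104
Base-N1-N2-N5-N3-N4-Base: 22+26+22+15+19+8 = 112
Base-N1-N2-N5-N4-N3-Base: 22+26+22+25+19+13 = 127
Base-N1-N3-N2-N4-N5-Base: 22+20+18+3+25+17 = 105
Base-N1-N3-N2-N5-N4-Base: 22+20+18+22+25+8 = 115
Base-N1-N3-N4-N2-N5-Base: 22+20+19+3+22+17 = 103
Base-N1-N3-N4-N5-N2-Base: 22+20+19+25+22+5 = 113
Base-N1-N3-N5-N2-N4-Base: 22+20+15+22+3+8 = 90
Base-N1-N3-N5-N4-N2-Base: 22+20+15+25+3+5 = 90
Base-N1-N4-N2-N3-N5-Base: 22+28+3+18+15+17 = 103
Base-N1-N4-N2-N5-N3-Base: 22+28+3+22+15+13 = 103
… (46 more)
Base-N1-N5-N3-N4-N2-Base: 22+5+15+19+3+5 = 69  ← best
The minimum is 69.
One optimal route: Base → N1 → N5 → N3 → N4 → N2 → Base (or its reverse).

Minimum total distance: 69 km.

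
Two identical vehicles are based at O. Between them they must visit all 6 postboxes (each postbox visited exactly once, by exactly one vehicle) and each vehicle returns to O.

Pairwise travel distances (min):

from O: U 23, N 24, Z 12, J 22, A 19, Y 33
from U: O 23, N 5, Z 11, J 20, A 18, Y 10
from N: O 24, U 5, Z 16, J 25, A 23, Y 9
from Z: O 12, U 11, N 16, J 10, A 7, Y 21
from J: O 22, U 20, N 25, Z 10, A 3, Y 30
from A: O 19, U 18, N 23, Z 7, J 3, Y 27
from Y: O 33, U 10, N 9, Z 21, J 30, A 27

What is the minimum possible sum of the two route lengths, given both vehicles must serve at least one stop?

Minimum combined distance: 109 min.

Check every non-empty split of the stops between the two vehicles; for each half take its own optimal tour:
  {U} + {N, Z, J, A, Y}: 46 + 85 = 131
  {N} + {U, Z, J, A, Y}: 48 + 85 = 133
  {U, N} + {Z, J, A, Y}: 52 + 85 = 137
  {Z} + {U, N, J, A, Y}: 24 + 85 = 109
  {U, Z} + {N, J, A, Y}: 46 + 85 = 131
  {N, Z} + {U, J, A, Y}: 52 + 85 = 137
  … (31 splits in total)
Best: vehicle 1 O → Z → O = 24; vehicle 2 O → N → Y → U → J → A → O = 85; combined 109.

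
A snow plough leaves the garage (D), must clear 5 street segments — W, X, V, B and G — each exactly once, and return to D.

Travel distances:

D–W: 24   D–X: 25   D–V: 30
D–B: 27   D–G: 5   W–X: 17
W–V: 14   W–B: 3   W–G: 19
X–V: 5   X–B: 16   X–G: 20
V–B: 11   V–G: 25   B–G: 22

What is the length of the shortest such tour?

With 5 stops there are 5!/2 = 60 distinct round trips (a route and its reverse cost the same).
D→W→X→V→B→G→D: 24+17+5+11+22+5 = 84
D→W→X→V→G→B→D: 24+17+5+25+22+27 = 120
D→W→X→B→V→G→D: 24+17+16+11+25+5 = 98
D→W→X→B→G→V→D: 24+17+16+22+25+30 = 134
D→W→X→G→V→B→D: 24+17+20+25+11+27 = 124
D→W→X→G→B→V→D: 24+17+20+22+11+30 = 124
D→W→V→X→B→G→D: 24+14+5+16+22+5 = 86
D→W→V→X→G→B→D: 24+14+5+20+22+27 = 112
D→W→V→B→X→G→D: 24+14+11+16+20+5 = 90
D→W→V→B→G→X→D: 24+14+11+22+20+25 = 116
D→W→V→G→X→B→D: 24+14+25+20+16+27 = 126
D→W→V→G→B→X→D: 24+14+25+22+16+25 = 126
D→W→B→X→V→G→D: 24+3+16+5+25+5 = 78
D→W→B→X→G→V→D: 24+3+16+20+25+30 = 118
… (46 more)
D→W→B→V→X→G→D: 24+3+11+5+20+5 = 68  ← best
The minimum is 68.
One optimal route: D → W → B → V → X → G → D (or its reverse).

Shortest round trip = 68.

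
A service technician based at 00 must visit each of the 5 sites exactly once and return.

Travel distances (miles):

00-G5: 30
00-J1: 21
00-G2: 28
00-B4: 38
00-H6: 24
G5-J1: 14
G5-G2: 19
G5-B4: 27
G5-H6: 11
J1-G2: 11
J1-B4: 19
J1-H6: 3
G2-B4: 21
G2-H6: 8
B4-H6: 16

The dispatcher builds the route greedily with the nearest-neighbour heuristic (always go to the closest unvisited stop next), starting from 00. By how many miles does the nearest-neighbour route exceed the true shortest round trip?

From 00: J1=21, H6=24, G2=28, G5=30, B4=38 → choose J1 (21).
From J1: H6=3, G2=11, G5=14, B4=19 → choose H6 (3).
From H6: G2=8, G5=11, B4=16 → choose G2 (8).
From G2: G5=19, B4=21 → choose G5 (19).
From G5: B4=27 → choose B4 (27).
NN route 00 → J1 → H6 → G2 → G5 → B4 → 00 costs 116.
Optimal: 00 → G5 → G2 → B4 → H6 → J1 → 00 costs 110 (by enumerating all 60 distinct tours).
Excess = 116 − 110 = 6.

6 miles longer than the optimal tour.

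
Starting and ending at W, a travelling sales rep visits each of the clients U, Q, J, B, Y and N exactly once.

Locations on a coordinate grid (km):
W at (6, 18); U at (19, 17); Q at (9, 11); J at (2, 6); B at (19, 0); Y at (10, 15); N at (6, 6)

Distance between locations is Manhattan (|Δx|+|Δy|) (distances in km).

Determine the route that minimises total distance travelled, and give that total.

With 6 stops there are 6!/2 = 360 distinct round trips (a route and its reverse cost the same).
W → U → Q → J → B → Y → N → W: 14+16+12+23+24+13+12 = 114
W → U → Q → J → B → N → Y → W: 14+16+12+23+19+13+7 = 104
W → U → Q → J → Y → B → N → W: 14+16+12+17+24+19+12 = 114
W → U → Q → J → Y → N → B → W: 14+16+12+17+13+19+31 = 122
W → U → Q → J → N → B → Y → W: 14+16+12+4+19+24+7 = 96
W → U → Q → J → N → Y → B → W: 14+16+12+4+13+24+31 = 114
W → U → Q → B → J → Y → N → W: 14+16+21+23+17+13+12 = 116
W → U → Q → B → J → N → Y → W: 14+16+21+23+4+13+7 = 98
… (352 more)
W → U → B → J → N → Q → Y → W: 14+17+23+4+8+5+7 = 78  ← best
The minimum is 78.
One optimal route: W → U → B → J → N → Q → Y → W (or its reverse).

Minimum total distance: 78 km.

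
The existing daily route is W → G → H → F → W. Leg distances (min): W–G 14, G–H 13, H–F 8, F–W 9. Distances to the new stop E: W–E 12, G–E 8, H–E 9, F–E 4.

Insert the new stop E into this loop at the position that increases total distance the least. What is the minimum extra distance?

Insertion cost between consecutive stops i–j is d(i,E) + d(E,j) − d(i,j):
  between W and G: 12 + 8 − 14 = 6
  between G and H: 8 + 9 − 13 = 4
  between H and F: 9 + 4 − 8 = 5
  between F and W: 4 + 12 − 9 = 7
Cheapest insertion is between G and H, adding 4.
New total = 44 + 4 = 48.

Minimum extra distance: 4 min, inserting E between G and H.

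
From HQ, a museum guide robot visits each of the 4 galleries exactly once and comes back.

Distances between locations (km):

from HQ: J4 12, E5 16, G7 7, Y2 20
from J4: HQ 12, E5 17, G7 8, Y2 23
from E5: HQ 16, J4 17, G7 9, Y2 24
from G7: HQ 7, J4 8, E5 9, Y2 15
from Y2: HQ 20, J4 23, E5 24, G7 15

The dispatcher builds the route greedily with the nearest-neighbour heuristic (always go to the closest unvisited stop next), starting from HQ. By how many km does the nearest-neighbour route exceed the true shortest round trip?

3 km longer than the optimal tour.

HQ: G7=7, J4=12, E5=16, Y2=20 ⇒ G7
G7: J4=8, E5=9, Y2=15 ⇒ J4
J4: E5=17, Y2=23 ⇒ E5
E5: Y2=24 ⇒ Y2
NN route HQ → G7 → J4 → E5 → Y2 → HQ costs 76.
Optimal: HQ → J4 → E5 → G7 → Y2 → HQ costs 73 (by enumerating all 12 distinct tours).
Excess = 76 − 73 = 3.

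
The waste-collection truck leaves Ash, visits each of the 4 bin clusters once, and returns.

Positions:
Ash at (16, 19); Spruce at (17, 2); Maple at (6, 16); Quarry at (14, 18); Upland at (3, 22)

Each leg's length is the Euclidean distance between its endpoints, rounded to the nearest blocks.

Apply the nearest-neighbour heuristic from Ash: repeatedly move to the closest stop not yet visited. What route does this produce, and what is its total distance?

Total distance 58 blocks via the nearest-neighbour route Ash → Quarry → Maple → Upland → Spruce → Ash.

Ash → [Quarry:2 / Maple:10 / Upland:13 / Spruce:17] → Quarry (2)
Quarry → [Maple:8 / Upland:12 / Spruce:16] → Maple (8)
Maple → [Upland:7 / Spruce:18] → Upland (7)
Upland → [Spruce:24] → Spruce (24)
Return Spruce→Ash: 17.
Total = 2 + 8 + 7 + 24 + 17 = 58.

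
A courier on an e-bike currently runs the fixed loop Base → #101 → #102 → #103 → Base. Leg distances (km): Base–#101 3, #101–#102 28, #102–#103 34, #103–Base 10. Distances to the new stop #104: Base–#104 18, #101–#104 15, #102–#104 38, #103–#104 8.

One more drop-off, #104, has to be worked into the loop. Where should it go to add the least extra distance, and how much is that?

Insertion cost between consecutive stops i–j is d(i,#104) + d(#104,j) − d(i,j):
  between Base and #101: 18 + 15 − 3 = 30
  between #101 and #102: 15 + 38 − 28 = 25
  between #102 and #103: 38 + 8 − 34 = 12
  between #103 and Base: 8 + 18 − 10 = 16
Cheapest insertion is between #102 and #103, adding 12.
New total = 75 + 12 = 87.

+12 km — insert #104 between #102 and #103.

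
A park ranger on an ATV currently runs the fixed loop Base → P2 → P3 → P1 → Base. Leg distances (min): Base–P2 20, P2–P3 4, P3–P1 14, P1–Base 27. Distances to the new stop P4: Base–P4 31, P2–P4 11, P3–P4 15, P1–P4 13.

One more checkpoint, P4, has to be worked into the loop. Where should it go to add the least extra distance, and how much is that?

Insertion cost between consecutive stops i–j is d(i,P4) + d(P4,j) − d(i,j):
  between Base and P2: 31 + 11 − 20 = 22
  between P2 and P3: 11 + 15 − 4 = 22
  between P3 and P1: 15 + 13 − 14 = 14
  between P1 and Base: 13 + 31 − 27 = 17
Cheapest insertion is between P3 and P1, adding 14.
New total = 65 + 14 = 79.

+14 min — insert P4 between P3 and P1.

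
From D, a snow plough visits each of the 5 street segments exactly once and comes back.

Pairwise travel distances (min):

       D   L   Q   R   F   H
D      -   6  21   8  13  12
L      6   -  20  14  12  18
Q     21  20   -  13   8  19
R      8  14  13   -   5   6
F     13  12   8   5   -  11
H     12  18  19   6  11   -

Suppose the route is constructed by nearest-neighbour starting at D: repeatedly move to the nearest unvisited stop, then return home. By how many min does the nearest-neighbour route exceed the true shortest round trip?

From D: L=6, R=8, H=12, F=13, Q=21 → choose L (6).
From L: F=12, R=14, H=18, Q=20 → choose F (12).
From F: R=5, Q=8, H=11 → choose R (5).
From R: H=6, Q=13 → choose H (6).
From H: Q=19 → choose Q (19).
NN route D → L → F → R → H → Q → D costs 69.
Optimal: D → L → Q → F → R → H → D costs 57 (by enumerating all 60 distinct tours).
Excess = 69 − 57 = 12.

12 min longer than the optimal tour.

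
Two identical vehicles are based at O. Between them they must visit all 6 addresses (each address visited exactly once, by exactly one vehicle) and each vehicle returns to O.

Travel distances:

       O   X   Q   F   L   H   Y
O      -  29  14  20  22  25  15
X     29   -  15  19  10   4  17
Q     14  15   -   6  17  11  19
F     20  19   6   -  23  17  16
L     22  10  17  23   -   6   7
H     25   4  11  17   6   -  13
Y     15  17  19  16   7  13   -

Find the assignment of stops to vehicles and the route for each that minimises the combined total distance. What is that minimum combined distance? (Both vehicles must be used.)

Minimum combined distance: 99.

There are 2^5 − 1 = 31 ways to divide the 6 stops into two non-empty groups. For each, the best each vehicle can do is its own shortest tour through its group:
  {X} + {Q, F, L, H, Y}: 58 + 65 = 123
  {Q} + {X, F, L, H, Y}: 28 + 71 = 99
  {X, Q} + {F, L, H, Y}: 58 + 65 = 123
  {F} + {X, Q, L, H, Y}: 40 + 61 = 101
  {X, F} + {Q, L, H, Y}: 68 + 53 = 121
  {Q, F} + {X, L, H, Y}: 40 + 61 = 101
  … (31 splits in total)
Best: vehicle 1 O → Q → O = 28; vehicle 2 O → F → X → H → L → Y → O = 71; combined 99.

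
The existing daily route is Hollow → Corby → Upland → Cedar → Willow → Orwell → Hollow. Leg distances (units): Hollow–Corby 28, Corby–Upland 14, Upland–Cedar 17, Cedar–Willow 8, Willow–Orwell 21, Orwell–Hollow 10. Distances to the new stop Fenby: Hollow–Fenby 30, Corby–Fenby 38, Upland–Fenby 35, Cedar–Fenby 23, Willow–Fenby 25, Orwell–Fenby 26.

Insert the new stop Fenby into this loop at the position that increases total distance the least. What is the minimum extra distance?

Insertion cost between consecutive stops i–j is d(i,Fenby) + d(Fenby,j) − d(i,j):
  between Hollow and Corby: 30 + 38 − 28 = 40
  between Corby and Upland: 38 + 35 − 14 = 59
  between Upland and Cedar: 35 + 23 − 17 = 41
  between Cedar and Willow: 23 + 25 − 8 = 40
  between Willow and Orwell: 25 + 26 − 21 = 30
  between Orwell and Hollow: 26 + 30 − 10 = 46
Cheapest insertion is between Willow and Orwell, adding 30.
New total = 98 + 30 = 128.

Minimum extra distance: 30, inserting Fenby between Willow and Orwell.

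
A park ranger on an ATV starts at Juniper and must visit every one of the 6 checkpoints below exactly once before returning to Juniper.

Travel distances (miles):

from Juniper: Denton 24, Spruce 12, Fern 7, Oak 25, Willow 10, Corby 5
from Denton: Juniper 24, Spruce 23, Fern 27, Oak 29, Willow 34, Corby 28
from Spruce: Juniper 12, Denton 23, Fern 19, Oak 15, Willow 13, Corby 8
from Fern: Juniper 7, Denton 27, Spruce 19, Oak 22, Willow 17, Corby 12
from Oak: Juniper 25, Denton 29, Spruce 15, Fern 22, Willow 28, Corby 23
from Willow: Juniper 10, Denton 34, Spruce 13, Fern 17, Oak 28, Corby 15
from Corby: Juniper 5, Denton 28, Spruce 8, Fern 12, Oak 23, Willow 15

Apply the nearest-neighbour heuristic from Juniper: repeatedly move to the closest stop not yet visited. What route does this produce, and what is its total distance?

Nearest-neighbour total = 118 miles; route Juniper → Corby → Spruce → Willow → Fern → Oak → Denton → Juniper.

Juniper → [Corby:5 / Fern:7 / Willow:10 / Spruce:12 / Denton:24 / Oak:25] → Corby (5)
Corby → [Spruce:8 / Fern:12 / Willow:15 / Oak:23 / Denton:28] → Spruce (8)
Spruce → [Willow:13 / Oak:15 / Fern:19 / Denton:23] → Willow (13)
Willow → [Fern:17 / Oak:28 / Denton:34] → Fern (17)
Fern → [Oak:22 / Denton:27] → Oak (22)
Oak → [Denton:29] → Denton (29)
Return Denton→Juniper: 24.
Total = 5 + 8 + 13 + 17 + 22 + 29 + 24 = 118.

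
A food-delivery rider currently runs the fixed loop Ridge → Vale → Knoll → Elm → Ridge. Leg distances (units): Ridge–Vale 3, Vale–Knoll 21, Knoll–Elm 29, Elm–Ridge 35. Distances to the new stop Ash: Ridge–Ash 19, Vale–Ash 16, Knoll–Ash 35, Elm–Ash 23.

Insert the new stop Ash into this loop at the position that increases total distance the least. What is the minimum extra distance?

Adding 7 by placing Ash on the Elm–Ridge leg.

Insertion cost between consecutive stops i–j is d(i,Ash) + d(Ash,j) − d(i,j):
  between Ridge and Vale: 19 + 16 − 3 = 32
  between Vale and Knoll: 16 + 35 − 21 = 30
  between Knoll and Elm: 35 + 23 − 29 = 29
  between Elm and Ridge: 23 + 19 − 35 = 7
Cheapest insertion is between Elm and Ridge, adding 7.
New total = 88 + 7 = 95.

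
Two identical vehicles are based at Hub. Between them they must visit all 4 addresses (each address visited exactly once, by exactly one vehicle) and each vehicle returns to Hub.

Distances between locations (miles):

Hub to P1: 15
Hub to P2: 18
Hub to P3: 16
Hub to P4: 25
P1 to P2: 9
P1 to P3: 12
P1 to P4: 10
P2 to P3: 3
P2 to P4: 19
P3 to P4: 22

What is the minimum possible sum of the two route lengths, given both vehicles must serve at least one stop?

Minimum combined distance: 87 miles.

Try each way of splitting the stops between the two vehicles (each non-empty) and, for each split, find the best tour for each vehicle:
  {P1} + {P2, P3, P4}: 30 + 63 = 93
  {P2} + {P1, P3, P4}: 36 + 63 = 99
  {P1, P2} + {P3, P4}: 42 + 63 = 105
  {P3} + {P1, P2, P4}: 32 + 62 = 94
  {P1, P3} + {P2, P4}: 43 + 62 = 105
  {P2, P3} + {P1, P4}: 37 + 50 = 87
  … (7 splits in total)
Best: vehicle 1 Hub → P2 → P3 → Hub = 37; vehicle 2 Hub → P1 → P4 → Hub = 50; combined 87.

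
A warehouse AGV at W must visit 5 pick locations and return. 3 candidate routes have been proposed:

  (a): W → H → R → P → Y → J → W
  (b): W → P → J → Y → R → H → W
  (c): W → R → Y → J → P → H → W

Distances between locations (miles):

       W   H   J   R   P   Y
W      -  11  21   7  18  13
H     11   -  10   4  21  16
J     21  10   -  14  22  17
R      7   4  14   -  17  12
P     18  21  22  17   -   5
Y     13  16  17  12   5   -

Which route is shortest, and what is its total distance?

(a): 11 + 4 + 17 + 5 + 17 + 21 = 75
(b): 18 + 22 + 17 + 12 + 4 + 11 = 84
(c): 7 + 12 + 17 + 22 + 21 + 11 = 90

Shortest is (a), total 75 miles.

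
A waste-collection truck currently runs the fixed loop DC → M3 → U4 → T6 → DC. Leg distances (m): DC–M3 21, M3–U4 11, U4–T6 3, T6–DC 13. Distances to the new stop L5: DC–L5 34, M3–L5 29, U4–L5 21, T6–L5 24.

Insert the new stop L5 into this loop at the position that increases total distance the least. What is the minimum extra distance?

Insertion cost between consecutive stops i–j is d(i,L5) + d(L5,j) − d(i,j):
  between DC and M3: 34 + 29 − 21 = 42
  between M3 and U4: 29 + 21 − 11 = 39
  between U4 and T6: 21 + 24 − 3 = 42
  between T6 and DC: 24 + 34 − 13 = 45
Cheapest insertion is between M3 and U4, adding 39.
New total = 48 + 39 = 87.

+39 m — insert L5 between M3 and U4.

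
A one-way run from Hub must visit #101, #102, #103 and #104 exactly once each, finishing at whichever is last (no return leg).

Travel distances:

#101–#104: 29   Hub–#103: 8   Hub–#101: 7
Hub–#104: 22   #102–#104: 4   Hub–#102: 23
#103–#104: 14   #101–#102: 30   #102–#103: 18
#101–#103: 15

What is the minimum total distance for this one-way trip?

40 — the minimum one-way total.

There are 4! = 24 possible orderings.
Hub→#101→#102→#103→#104: 7+30+18+14 = 69
Hub→#101→#102→#104→#103: 7+30+4+14 = 55
Hub→#101→#103→#102→#104: 7+15+18+4 = 44
Hub→#101→#103→#104→#102: 7+15+14+4 = 40
Hub→#101→#104→#102→#103: 7+29+4+18 = 58
Hub→#101→#104→#103→#102: 7+29+14+18 = 68
Hub→#102→#101→#103→#104: 23+30+15+14 = 82
Hub→#102→#101→#104→#103: 23+30+29+14 = 96
Hub→#102→#103→#101→#104: 23+18+15+29 = 85
Hub→#102→#103→#104→#101: 23+18+14+29 = 84
Hub→#102→#104→#101→#103: 23+4+29+15 = 71
Hub→#102→#104→#103→#101: 23+4+14+15 = 56
Hub→#103→#101→#102→#104: 8+15+30+4 = 57
Hub→#103→#101→#104→#102: 8+15+29+4 = 56
… (10 more)
The minimum is 40.
One shortest path: Hub → #101 → #103 → #104 → #102.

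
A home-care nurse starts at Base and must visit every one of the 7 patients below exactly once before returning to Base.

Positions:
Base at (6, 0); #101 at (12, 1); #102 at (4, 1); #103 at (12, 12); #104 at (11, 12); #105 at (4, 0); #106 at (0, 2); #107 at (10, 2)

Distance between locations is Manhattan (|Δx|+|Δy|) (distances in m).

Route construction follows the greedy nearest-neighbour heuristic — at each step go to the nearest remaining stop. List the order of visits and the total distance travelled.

Total distance 50 m via the nearest-neighbour route Base → #105 → #102 → #106 → #107 → #101 → #103 → #104 → Base.

Base → [#105:2 / #102:3 / #107:6 / #101:7 / #106:8 / #104:17 / #103:18] → #105 (2)
#105 → [#102:1 / #106:6 / #107:8 / #101:9 / #104:19 / #103:20] → #102 (1)
#102 → [#106:5 / #107:7 / #101:8 / #104:18 / #103:19] → #106 (5)
#106 → [#107:10 / #101:13 / #104:21 / #103:22] → #107 (10)
#107 → [#101:3 / #104:11 / #103:12] → #101 (3)
#101 → [#103:11 / #104:12] → #103 (11)
#103 → [#104:1] → #104 (1)
Return #104→Base: 17.
Total = 2 + 1 + 5 + 10 + 3 + 11 + 1 + 17 = 50.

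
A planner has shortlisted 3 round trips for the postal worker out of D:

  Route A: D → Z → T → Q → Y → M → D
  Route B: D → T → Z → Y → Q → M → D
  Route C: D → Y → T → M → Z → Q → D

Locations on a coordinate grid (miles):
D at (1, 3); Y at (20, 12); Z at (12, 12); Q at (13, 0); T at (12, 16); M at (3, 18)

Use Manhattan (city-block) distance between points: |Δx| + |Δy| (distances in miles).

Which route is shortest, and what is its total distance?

94 miles — Route C is the shortest.

Route A: 20 + 4 + 17 + 19 + 23 + 17 = 100
Route B: 24 + 4 + 8 + 19 + 28 + 17 = 100
Route C: 28 + 12 + 11 + 15 + 13 + 15 = 94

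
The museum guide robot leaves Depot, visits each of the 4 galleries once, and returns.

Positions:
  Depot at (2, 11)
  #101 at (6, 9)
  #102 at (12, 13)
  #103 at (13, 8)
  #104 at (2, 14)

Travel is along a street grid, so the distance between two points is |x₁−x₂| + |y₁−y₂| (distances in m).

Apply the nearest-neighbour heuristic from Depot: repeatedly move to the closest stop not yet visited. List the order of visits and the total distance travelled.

Nearest-neighbour total = 38 m; route Depot → #104 → #101 → #103 → #102 → Depot.

From Depot: distances to unvisited — #104=3, #101=6, #102=12, #103=14. Nearest is #104 (3).
From #104: distances to unvisited — #101=9, #102=11, #103=17. Nearest is #101 (9).
From #101: distances to unvisited — #103=8, #102=10. Nearest is #103 (8).
From #103: distances to unvisited — #102=6. Nearest is #102 (6).
Return #102→Depot: 12.
Total = 3 + 9 + 8 + 6 + 12 = 38.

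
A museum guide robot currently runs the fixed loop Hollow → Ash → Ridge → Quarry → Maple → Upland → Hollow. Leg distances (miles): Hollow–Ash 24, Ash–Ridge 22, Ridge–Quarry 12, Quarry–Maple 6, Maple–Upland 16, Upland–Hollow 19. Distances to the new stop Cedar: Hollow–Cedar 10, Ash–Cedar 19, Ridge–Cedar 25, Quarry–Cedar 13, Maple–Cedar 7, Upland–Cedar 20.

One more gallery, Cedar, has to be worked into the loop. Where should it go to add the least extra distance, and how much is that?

+5 miles — insert Cedar between Hollow and Ash.

Insertion cost between consecutive stops i–j is d(i,Cedar) + d(Cedar,j) − d(i,j):
  between Hollow and Ash: 10 + 19 − 24 = 5
  between Ash and Ridge: 19 + 25 − 22 = 22
  between Ridge and Quarry: 25 + 13 − 12 = 26
  between Quarry and Maple: 13 + 7 − 6 = 14
  between Maple and Upland: 7 + 20 − 16 = 11
  between Upland and Hollow: 20 + 10 − 19 = 11
Cheapest insertion is between Hollow and Ash, adding 5.
New total = 99 + 5 = 104.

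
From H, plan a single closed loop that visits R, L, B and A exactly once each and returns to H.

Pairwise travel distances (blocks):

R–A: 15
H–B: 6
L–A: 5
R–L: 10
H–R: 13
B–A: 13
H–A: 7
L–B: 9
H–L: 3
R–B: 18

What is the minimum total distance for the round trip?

There are 12 distinct closed tours to check (reversals are equivalent).
H→R→L→B→A→H: 13+10+9+13+7 = 52
H→R→L→A→B→H: 13+10+5+13+6 = 47
H→R→B→L→A→H: 13+18+9+5+7 = 52
H→R→B→A→L→H: 13+18+13+5+3 = 52
H→R→A→L→B→H: 13+15+5+9+6 = 48
H→R→A→B→L→H: 13+15+13+9+3 = 53
H→L→R→B→A→H: 3+10+18+13+7 = 51
H→L→R→A→B→H: 3+10+15+13+6 = 47
H→L→B→R→A→H: 3+9+18+15+7 = 52
H→L→A→R→B→H: 3+5+15+18+6 = 47
H→B→R→L→A→H: 6+18+10+5+7 = 46
H→B→L→R→A→H: 6+9+10+15+7 = 47
The minimum is 46.
One optimal route: H → B → R → L → A → H (or its reverse).

Shortest round trip = 46 blocks.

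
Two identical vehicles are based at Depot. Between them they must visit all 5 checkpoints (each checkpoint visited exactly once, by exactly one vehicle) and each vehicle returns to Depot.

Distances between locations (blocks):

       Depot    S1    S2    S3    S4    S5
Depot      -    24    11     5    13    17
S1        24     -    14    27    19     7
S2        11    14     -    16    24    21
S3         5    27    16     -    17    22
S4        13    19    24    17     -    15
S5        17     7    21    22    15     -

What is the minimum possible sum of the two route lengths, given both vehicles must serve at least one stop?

There are 2^4 − 1 = 15 ways to divide the 5 stops into two non-empty groups. For each, the best each vehicle can do is its own shortest tour through its group:
  {S1} + {S2, S3, S4, S5}: 48 + 69 = 117
  {S2} + {S1, S3, S4, S5}: 22 + 65 = 87
  {S1, S2} + {S3, S4, S5}: 49 + 54 = 103
  {S3} + {S1, S2, S4, S5}: 10 + 60 = 70
  {S1, S3} + {S2, S4, S5}: 56 + 60 = 116
  {S2, S3} + {S1, S4, S5}: 32 + 56 = 88
  … (15 splits in total)
Best: vehicle 1 Depot → S3 → Depot = 10; vehicle 2 Depot → S2 → S1 → S5 → S4 → Depot = 60; combined 70.

Minimum combined distance: 70 blocks.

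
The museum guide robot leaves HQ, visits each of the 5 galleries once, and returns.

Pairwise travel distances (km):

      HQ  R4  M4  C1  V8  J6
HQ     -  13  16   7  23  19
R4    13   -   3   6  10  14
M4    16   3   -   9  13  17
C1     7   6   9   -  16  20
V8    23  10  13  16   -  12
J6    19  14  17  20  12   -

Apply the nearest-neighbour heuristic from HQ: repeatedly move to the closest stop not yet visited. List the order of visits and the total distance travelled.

HQ → [C1:7 / R4:13 / M4:16 / J6:19 / V8:23] → C1 (7)
C1 → [R4:6 / M4:9 / V8:16 / J6:20] → R4 (6)
R4 → [M4:3 / V8:10 / J6:14] → M4 (3)
M4 → [V8:13 / J6:17] → V8 (13)
V8 → [J6:12] → J6 (12)
Return J6→HQ: 19.
Total = 7 + 6 + 3 + 13 + 12 + 19 = 60.

Nearest-neighbour total = 60 km; route HQ → C1 → R4 → M4 → V8 → J6 → HQ.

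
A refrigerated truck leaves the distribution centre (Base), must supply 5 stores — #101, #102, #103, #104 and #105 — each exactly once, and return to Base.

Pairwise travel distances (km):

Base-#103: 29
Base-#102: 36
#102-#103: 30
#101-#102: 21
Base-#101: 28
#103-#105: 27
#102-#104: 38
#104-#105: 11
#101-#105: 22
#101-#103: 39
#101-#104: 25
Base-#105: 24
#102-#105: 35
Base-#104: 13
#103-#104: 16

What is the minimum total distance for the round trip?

126 km — the shortest possible round trip.

Base→#101→#102→#103→#104→#105→Base: 28+21+30+16+11+24 = 130
Base→#101→#102→#103→#105→#104→Base: 28+21+30+27+11+13 = 130
Base→#101→#102→#104→#103→#105→Base: 28+21+38+16+27+24 = 154
Base→#101→#102→#104→#105→#103→Base: 28+21+38+11+27+29 = 154
Base→#101→#102→#105→#103→#104→Base: 28+21+35+27+16+13 = 140
Base→#101→#102→#105→#104→#103→Base: 28+21+35+11+16+29 = 140
Base→#101→#103→#102→#104→#105→Base: 28+39+30+38+11+24 = 170
Base→#101→#103→#102→#105→#104→Base: 28+39+30+35+11+13 = 156
Base→#101→#103→#104→#102→#105→Base: 28+39+16+38+35+24 = 180
Base→#101→#103→#104→#105→#102→Base: 28+39+16+11+35+36 = 165
Base→#101→#103→#105→#102→#104→Base: 28+39+27+35+38+13 = 180
Base→#101→#103→#105→#104→#102→Base: 28+39+27+11+38+36 = 179
Base→#101→#104→#102→#103→#105→Base: 28+25+38+30+27+24 = 172
Base→#101→#104→#102→#105→#103→Base: 28+25+38+35+27+29 = 182
… (46 more)
Base→#103→#102→#101→#105→#104→Base: 29+30+21+22+11+13 = 126  ← best
The minimum is 126.
One optimal route: Base → #103 → #102 → #101 → #105 → #104 → Base (or its reverse).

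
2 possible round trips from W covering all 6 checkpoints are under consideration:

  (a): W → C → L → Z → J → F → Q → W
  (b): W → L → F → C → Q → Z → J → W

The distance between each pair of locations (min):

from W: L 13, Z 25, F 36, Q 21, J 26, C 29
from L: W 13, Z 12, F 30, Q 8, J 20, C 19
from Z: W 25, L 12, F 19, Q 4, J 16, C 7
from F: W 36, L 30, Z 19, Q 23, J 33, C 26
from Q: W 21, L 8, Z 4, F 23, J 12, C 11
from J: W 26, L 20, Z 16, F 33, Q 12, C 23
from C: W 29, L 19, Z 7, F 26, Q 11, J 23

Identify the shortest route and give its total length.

(a): 29 + 19 + 12 + 16 + 33 + 23 + 21 = 153
(b): 13 + 30 + 26 + 11 + 4 + 16 + 26 = 126

126 min — (b) is the shortest.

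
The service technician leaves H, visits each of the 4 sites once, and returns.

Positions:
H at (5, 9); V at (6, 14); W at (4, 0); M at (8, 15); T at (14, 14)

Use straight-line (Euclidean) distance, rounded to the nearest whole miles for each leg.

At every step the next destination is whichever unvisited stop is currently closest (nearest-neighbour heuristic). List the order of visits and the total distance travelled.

H → [V:5 / M:7 / W:9 / T:10] → V (5)
V → [M:2 / T:8 / W:14] → M (2)
M → [T:6 / W:16] → T (6)
T → [W:17] → W (17)
Return W→H: 9.
Total = 5 + 2 + 6 + 17 + 9 = 39.

Total distance 39 miles via the nearest-neighbour route H → V → M → T → W → H.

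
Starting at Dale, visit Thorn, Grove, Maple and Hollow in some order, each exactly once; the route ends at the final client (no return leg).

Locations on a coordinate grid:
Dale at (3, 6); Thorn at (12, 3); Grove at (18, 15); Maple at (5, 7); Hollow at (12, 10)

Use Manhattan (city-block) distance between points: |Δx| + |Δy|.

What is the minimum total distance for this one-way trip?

32 — the minimum one-way total.

There are 4! = 24 possible orderings.
Dale→Thorn→Grove→Maple→Hollow: 12+18+21+10 = 61
Dale→Thorn→Grove→Hollow→Maple: 12+18+11+10 = 51
Dale→Thorn→Maple→Grove→Hollow: 12+11+21+11 = 55
Dale→Thorn→Maple→Hollow→Grove: 12+11+10+11 = 44
Dale→Thorn→Hollow→Grove→Maple: 12+7+11+21 = 51
Dale→Thorn→Hollow→Maple→Grove: 12+7+10+21 = 50
Dale→Grove→Thorn→Maple→Hollow: 24+18+11+10 = 63
Dale→Grove→Thorn→Hollow→Maple: 24+18+7+10 = 59
Dale→Grove→Maple→Thorn→Hollow: 24+21+11+7 = 63
Dale→Grove→Maple→Hollow→Thorn: 24+21+10+7 = 62
Dale→Grove→Hollow→Thorn→Maple: 24+11+7+11 = 53
Dale→Grove→Hollow→Maple→Thorn: 24+11+10+11 = 56
Dale→Maple→Thorn→Grove→Hollow: 3+11+18+11 = 43
Dale→Maple→Thorn→Hollow→Grove: 3+11+7+11 = 32
… (10 more)
The minimum is 32.
One shortest path: Dale → Maple → Thorn → Hollow → Grove.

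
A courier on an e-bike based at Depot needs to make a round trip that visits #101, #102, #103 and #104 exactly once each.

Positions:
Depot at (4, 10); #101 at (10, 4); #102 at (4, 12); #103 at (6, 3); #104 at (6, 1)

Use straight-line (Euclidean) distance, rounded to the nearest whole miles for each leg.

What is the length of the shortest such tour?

26 miles — the shortest possible round trip.

Depot - #101 - #102 - #103 - #104 - Depot: 8+10+9+2+9 = 38
Depot - #101 - #102 - #104 - #103 - Depot: 8+10+11+2+7 = 38
Depot - #101 - #103 - #102 - #104 - Depot: 8+4+9+11+9 = 41
Depot - #101 - #103 - #104 - #102 - Depot: 8+4+2+11+2 = 27
Depot - #101 - #104 - #102 - #103 - Depot: 8+5+11+9+7 = 40
Depot - #101 - #104 - #103 - #102 - Depot: 8+5+2+9+2 = 26
Depot - #102 - #101 - #103 - #104 - Depot: 2+10+4+2+9 = 27
Depot - #102 - #101 - #104 - #103 - Depot: 2+10+5+2+7 = 26
Depot - #102 - #103 - #101 - #104 - Depot: 2+9+4+5+9 = 29
Depot - #102 - #104 - #101 - #103 - Depot: 2+11+5+4+7 = 29
Depot - #103 - #101 - #102 - #104 - Depot: 7+4+10+11+9 = 41
Depot - #103 - #102 - #101 - #104 - Depot: 7+9+10+5+9 = 40
The minimum is 26.
One optimal route: Depot → #101 → #104 → #103 → #102 → Depot (or its reverse).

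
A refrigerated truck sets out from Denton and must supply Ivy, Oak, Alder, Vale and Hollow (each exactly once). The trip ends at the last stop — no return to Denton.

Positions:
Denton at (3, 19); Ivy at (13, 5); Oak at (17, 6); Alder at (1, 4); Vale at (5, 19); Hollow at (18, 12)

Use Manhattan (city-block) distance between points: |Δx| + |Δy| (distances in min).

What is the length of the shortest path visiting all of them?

There are 5! = 120 possible orderings.
Denton→Ivy→Oak→Alder→Vale→Hollow: 24+5+18+19+20 = 86
Denton→Ivy→Oak→Alder→Hollow→Vale: 24+5+18+25+20 = 92
Denton→Ivy→Oak→Vale→Alder→Hollow: 24+5+25+19+25 = 98
Denton→Ivy→Oak→Vale→Hollow→Alder: 24+5+25+20+25 = 99
Denton→Ivy→Oak→Hollow→Alder→Vale: 24+5+7+25+19 = 80
Denton→Ivy→Oak→Hollow→Vale→Alder: 24+5+7+20+19 = 75
Denton→Ivy→Alder→Oak→Vale→Hollow: 24+13+18+25+20 = 100
Denton→Ivy→Alder→Oak→Hollow→Vale: 24+13+18+7+20 = 82
Denton→Ivy→Alder→Vale→Oak→Hollow: 24+13+19+25+7 = 88
Denton→Ivy→Alder→Vale→Hollow→Oak: 24+13+19+20+7 = 83
Denton→Ivy→Alder→Hollow→Oak→Vale: 24+13+25+7+25 = 94
Denton→Ivy→Alder→Hollow→Vale→Oak: 24+13+25+20+25 = 107
Denton→Ivy→Vale→Oak→Alder→Hollow: 24+22+25+18+25 = 114
Denton→Ivy→Vale→Oak→Hollow→Alder: 24+22+25+7+25 = 103
… (106 more)
Denton→Vale→Alder→Ivy→Oak→Hollow: 2+19+13+5+7 = 46  ← best
The minimum is 46.
One shortest path: Denton → Vale → Alder → Ivy → Oak → Hollow.

Shortest open route: 46 min.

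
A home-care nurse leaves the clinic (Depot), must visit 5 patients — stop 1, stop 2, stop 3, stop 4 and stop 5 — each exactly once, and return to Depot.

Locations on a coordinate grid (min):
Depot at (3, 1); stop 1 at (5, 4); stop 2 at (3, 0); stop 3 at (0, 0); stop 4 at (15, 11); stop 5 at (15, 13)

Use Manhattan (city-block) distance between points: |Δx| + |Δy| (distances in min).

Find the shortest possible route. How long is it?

Shortest round trip = 56 min.

There are 60 distinct closed tours to check (reversals are equivalent).
Depot→stop 1→stop 2→stop 3→stop 4→stop 5→Depot: 5+6+3+26+2+24 = 66
Depot→stop 1→stop 2→stop 3→stop 5→stop 4→Depot: 5+6+3+28+2+22 = 66
Depot→stop 1→stop 2→stop 4→stop 3→stop 5→Depot: 5+6+23+26+28+24 = 112
Depot→stop 1→stop 2→stop 4→stop 5→stop 3→Depot: 5+6+23+2+28+4 = 68
Depot→stop 1→stop 2→stop 5→stop 3→stop 4→Depot: 5+6+25+28+26+22 = 112
Depot→stop 1→stop 2→stop 5→stop 4→stop 3→Depot: 5+6+25+2+26+4 = 68
Depot→stop 1→stop 3→stop 2→stop 4→stop 5→Depot: 5+9+3+23+2+24 = 66
Depot→stop 1→stop 3→stop 2→stop 5→stop 4→Depot: 5+9+3+25+2+22 = 66
Depot→stop 1→stop 3→stop 4→stop 2→stop 5→Depot: 5+9+26+23+25+24 = 112
Depot→stop 1→stop 3→stop 4→stop 5→stop 2→Depot: 5+9+26+2+25+1 = 68
Depot→stop 1→stop 3→stop 5→stop 2→stop 4→Depot: 5+9+28+25+23+22 = 112
Depot→stop 1→stop 3→stop 5→stop 4→stop 2→Depot: 5+9+28+2+23+1 = 68
Depot→stop 1→stop 4→stop 2→stop 3→stop 5→Depot: 5+17+23+3+28+24 = 100
Depot→stop 1→stop 4→stop 2→stop 5→stop 3→Depot: 5+17+23+25+28+4 = 102
… (46 more)
Depot→stop 1→stop 4→stop 5→stop 2→stop 3→Depot: 5+17+2+25+3+4 = 56  ← best
The minimum is 56.
One optimal route: Depot → stop 1 → stop 4 → stop 5 → stop 2 → stop 3 → Depot (or its reverse).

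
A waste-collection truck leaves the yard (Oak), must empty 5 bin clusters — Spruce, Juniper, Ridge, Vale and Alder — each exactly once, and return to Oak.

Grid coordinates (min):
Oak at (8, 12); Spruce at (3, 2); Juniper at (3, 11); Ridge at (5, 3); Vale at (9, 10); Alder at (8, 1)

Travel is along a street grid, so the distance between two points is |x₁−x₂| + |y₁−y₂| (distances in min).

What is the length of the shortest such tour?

Shortest round trip = 36 min.

There are 60 distinct closed tours to check (reversals are equivalent).
Oak→Spruce→Juniper→Ridge→Vale→Alder→Oak: 15+9+10+11+10+11 = 66
Oak→Spruce→Juniper→Ridge→Alder→Vale→Oak: 15+9+10+5+10+3 = 52
Oak→Spruce→Juniper→Vale→Ridge→Alder→Oak: 15+9+7+11+5+11 = 58
Oak→Spruce→Juniper→Vale→Alder→Ridge→Oak: 15+9+7+10+5+12 = 58
Oak→Spruce→Juniper→Alder→Ridge→Vale→Oak: 15+9+15+5+11+3 = 58
Oak→Spruce→Juniper→Alder→Vale→Ridge→Oak: 15+9+15+10+11+12 = 72
Oak→Spruce→Ridge→Juniper→Vale→Alder→Oak: 15+3+10+7+10+11 = 56
Oak→Spruce→Ridge→Juniper→Alder→Vale→Oak: 15+3+10+15+10+3 = 56
Oak→Spruce→Ridge→Vale→Juniper→Alder→Oak: 15+3+11+7+15+11 = 62
Oak→Spruce→Ridge→Vale→Alder→Juniper→Oak: 15+3+11+10+15+6 = 60
Oak→Spruce→Ridge→Alder→Juniper→Vale→Oak: 15+3+5+15+7+3 = 48
Oak→Spruce→Ridge→Alder→Vale→Juniper→Oak: 15+3+5+10+7+6 = 46
Oak→Spruce→Vale→Juniper→Ridge→Alder→Oak: 15+14+7+10+5+11 = 62
Oak→Spruce→Vale→Juniper→Alder→Ridge→Oak: 15+14+7+15+5+12 = 68
… (46 more)
Oak→Juniper→Spruce→Ridge→Alder→Vale→Oak: 6+9+3+5+10+3 = 36  ← best
The minimum is 36.
One optimal route: Oak → Juniper → Spruce → Ridge → Alder → Vale → Oak (or its reverse).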